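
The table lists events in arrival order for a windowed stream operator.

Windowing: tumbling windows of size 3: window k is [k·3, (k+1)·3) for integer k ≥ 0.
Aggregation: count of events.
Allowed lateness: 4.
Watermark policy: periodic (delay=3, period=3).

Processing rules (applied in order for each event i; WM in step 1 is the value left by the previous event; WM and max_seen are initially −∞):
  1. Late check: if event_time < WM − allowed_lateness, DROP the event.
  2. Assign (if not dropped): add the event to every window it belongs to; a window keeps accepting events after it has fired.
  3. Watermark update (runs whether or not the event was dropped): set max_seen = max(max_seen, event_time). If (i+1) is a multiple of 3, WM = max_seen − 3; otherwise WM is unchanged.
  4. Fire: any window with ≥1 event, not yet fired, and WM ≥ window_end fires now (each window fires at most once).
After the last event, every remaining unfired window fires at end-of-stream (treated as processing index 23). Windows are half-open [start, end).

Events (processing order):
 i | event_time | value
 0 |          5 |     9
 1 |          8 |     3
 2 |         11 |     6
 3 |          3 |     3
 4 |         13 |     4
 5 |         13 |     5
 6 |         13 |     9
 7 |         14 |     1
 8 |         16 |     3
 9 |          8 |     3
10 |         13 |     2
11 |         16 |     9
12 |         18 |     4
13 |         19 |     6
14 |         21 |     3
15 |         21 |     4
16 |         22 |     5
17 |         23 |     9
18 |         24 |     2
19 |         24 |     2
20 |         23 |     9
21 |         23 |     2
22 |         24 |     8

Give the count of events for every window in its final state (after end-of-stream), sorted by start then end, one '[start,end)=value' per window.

[3,6)=1 [6,9)=1 [9,12)=1 [12,15)=5 [15,18)=2 [18,21)=2 [21,24)=6 [24,27)=3

i=0 t=5 v=9: → [3,6); WM=−∞
i=1 t=8 v=3: → [6,9); WM=−∞
i=2 t=11 v=6: → [9,12); WM=8; [3,6) fires=1
i=3 t=3 v=3: DROP (t<8-4); WM=8
i=4 t=13 v=4: → [12,15); WM=8
i=5 t=13 v=5: → [12,15); WM=10; [6,9) fires=1
i=6 t=13 v=9: → [12,15); WM=10
i=7 t=14 v=1: → [12,15); WM=10
i=8 t=16 v=3: → [15,18); WM=13; [9,12) fires=1
i=9 t=8 v=3: DROP (t<13-4); WM=13
i=10 t=13 v=2: → [12,15); WM=13
i=11 t=16 v=9: → [15,18); WM=13
i=12 t=18 v=4: → [18,21); WM=13
i=13 t=19 v=6: → [18,21); WM=13
i=14 t=21 v=3: → [21,24); WM=18; [12,15) fires=5 [15,18) fires=2
i=15 t=21 v=4: → [21,24); WM=18
i=16 t=22 v=5: → [21,24); WM=18
i=17 t=23 v=9: → [21,24); WM=20
i=18 t=24 v=2: → [24,27); WM=20
i=19 t=24 v=2: → [24,27); WM=20
i=20 t=23 v=9: → [21,24); WM=21; [18,21) fires=2
i=21 t=23 v=2: → [21,24); WM=21
i=22 t=24 v=8: → [24,27); WM=21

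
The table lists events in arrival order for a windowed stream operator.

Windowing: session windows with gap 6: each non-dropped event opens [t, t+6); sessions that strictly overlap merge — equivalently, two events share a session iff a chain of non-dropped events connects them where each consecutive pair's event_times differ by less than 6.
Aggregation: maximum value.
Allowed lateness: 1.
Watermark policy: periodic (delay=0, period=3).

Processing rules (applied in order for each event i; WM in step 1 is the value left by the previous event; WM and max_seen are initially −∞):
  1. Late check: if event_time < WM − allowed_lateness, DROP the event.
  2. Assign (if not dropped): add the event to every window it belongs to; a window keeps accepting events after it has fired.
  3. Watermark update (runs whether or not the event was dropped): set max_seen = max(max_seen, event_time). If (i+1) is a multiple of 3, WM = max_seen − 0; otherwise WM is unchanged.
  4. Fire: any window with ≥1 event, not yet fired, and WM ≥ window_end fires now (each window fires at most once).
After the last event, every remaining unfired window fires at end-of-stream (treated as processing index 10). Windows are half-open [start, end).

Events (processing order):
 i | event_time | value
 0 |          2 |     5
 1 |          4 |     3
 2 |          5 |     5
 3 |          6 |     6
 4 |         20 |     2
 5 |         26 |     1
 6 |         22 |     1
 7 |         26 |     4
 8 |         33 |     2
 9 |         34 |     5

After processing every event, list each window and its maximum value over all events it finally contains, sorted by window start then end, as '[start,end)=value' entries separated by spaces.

i=0 t=2 v=5: → [2,8); WM=−∞
i=1 t=4 v=3: → [2,10); WM=−∞
i=2 t=5 v=5: → [2,11); WM=5
i=3 t=6 v=6: → [2,12); WM=5
i=4 t=20 v=2: → [20,26); WM=5
i=5 t=26 v=1: → [26,32); WM=26
i=6 t=22 v=1: DROP (t<26-1); WM=26
i=7 t=26 v=4: → [26,32); WM=26
i=8 t=33 v=2: → [33,39); WM=33
i=9 t=34 v=5: → [33,40); WM=33

[2,12)=6 [20,26)=2 [26,32)=4 [33,40)=5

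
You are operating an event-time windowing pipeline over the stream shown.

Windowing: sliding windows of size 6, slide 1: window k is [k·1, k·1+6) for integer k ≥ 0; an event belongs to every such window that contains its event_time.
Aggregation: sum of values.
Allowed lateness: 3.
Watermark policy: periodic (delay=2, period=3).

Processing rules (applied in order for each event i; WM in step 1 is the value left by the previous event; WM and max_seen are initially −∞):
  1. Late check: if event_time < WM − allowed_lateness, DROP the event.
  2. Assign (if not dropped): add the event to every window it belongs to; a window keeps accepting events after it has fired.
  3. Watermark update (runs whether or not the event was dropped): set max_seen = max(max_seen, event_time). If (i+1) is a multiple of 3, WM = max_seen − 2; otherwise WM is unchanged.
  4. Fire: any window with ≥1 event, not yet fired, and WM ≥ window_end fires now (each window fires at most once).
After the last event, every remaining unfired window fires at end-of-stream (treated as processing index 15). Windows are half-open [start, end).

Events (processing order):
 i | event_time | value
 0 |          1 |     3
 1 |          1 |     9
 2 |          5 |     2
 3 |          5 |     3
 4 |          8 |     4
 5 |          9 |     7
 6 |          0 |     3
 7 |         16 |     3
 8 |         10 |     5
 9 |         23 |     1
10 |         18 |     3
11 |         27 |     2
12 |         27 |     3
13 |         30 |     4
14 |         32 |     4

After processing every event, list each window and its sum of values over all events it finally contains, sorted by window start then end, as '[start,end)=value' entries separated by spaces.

i=0 t=1 v=3: → [1,7),[0,6); WM=−∞
i=1 t=1 v=9: → [1,7),[0,6); WM=−∞
i=2 t=5 v=2: → [5,11),[4,10),[3,9),[2,8),[1,7),[0,6); WM=3
i=3 t=5 v=3: → [5,11),[4,10),[3,9),[2,8),[1,7),[0,6); WM=3
i=4 t=8 v=4: → [8,14),[7,13),[6,12),[5,11),[4,10),[3,9); WM=3
i=5 t=9 v=7: → [9,15),[8,14),[7,13),[6,12),[5,11),[4,10); WM=7; [0,6) fires=17 [1,7) fires=17
i=6 t=0 v=3: DROP (t<7-3); WM=7
i=7 t=16 v=3: → [16,22),[15,21),[14,20),[13,19),[12,18),[11,17); WM=7
i=8 t=10 v=5: → [10,16),[9,15),[8,14),[7,13),[6,12),[5,11); WM=14; [2,8) fires=5 [3,9) fires=9 [4,10) fires=16 [5,11) fires=21 [6,12) fires=16 [7,13) fires=16 [8,14) fires=16
i=9 t=23 v=1: → [23,29),[22,28),[21,27),[20,26),[19,25),[18,24); WM=14
i=10 t=18 v=3: → [18,24),[17,23),[16,22),[15,21),[14,20),[13,19); WM=14
i=11 t=27 v=2: → [27,33),[26,32),[25,31),[24,30),[23,29),[22,28); WM=25; [9,15) fires=12 [10,16) fires=5 [11,17) fires=3 [12,18) fires=3 [13,19) fires=6 [14,20) fires=6 [15,21) fires=6 [16,22) fires=6 [17,23) fires=3 [18,24) fires=4 [19,25) fires=1
i=12 t=27 v=3: → [27,33),[26,32),[25,31),[24,30),[23,29),[22,28); WM=25
i=13 t=30 v=4: → [30,36),[29,35),[28,34),[27,33),[26,32),[25,31); WM=25
i=14 t=32 v=4: → [32,38),[31,37),[30,36),[29,35),[28,34),[27,33); WM=30; [20,26) fires=1 [21,27) fires=1 [22,28) fires=6 [23,29) fires=6 [24,30) fires=5

[0,6)=17 [1,7)=17 [2,8)=5 [3,9)=9 [4,10)=16 [5,11)=21 [6,12)=16 [7,13)=16 [8,14)=16 [9,15)=12 [10,16)=5 [11,17)=3 [12,18)=3 [13,19)=6 [14,20)=6 [15,21)=6 [16,22)=6 [17,23)=3 [18,24)=4 [19,25)=1 [20,26)=1 [21,27)=1 [22,28)=6 [23,29)=6 [24,30)=5 [25,31)=9 [26,32)=9 [27,33)=13 [28,34)=8 [29,35)=8 [30,36)=8 [31,37)=4 [32,38)=4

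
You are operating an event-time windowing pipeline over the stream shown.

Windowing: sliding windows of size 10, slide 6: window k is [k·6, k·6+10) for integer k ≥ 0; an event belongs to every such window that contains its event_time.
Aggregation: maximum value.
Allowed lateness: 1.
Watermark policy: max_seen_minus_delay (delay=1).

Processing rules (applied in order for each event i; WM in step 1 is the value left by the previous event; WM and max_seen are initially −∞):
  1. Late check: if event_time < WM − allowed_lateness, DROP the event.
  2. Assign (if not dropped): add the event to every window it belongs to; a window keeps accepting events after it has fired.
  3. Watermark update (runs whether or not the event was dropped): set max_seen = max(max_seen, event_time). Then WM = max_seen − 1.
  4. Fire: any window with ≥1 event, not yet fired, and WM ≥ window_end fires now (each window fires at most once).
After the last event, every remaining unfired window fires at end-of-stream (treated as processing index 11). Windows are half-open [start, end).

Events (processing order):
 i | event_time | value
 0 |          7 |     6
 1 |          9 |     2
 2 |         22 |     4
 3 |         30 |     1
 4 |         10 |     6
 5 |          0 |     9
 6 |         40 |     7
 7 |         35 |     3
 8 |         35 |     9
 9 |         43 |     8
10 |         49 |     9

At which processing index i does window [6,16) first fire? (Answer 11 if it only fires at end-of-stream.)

i=0 t=7 v=6: → [6,16),[0,10); WM=6
i=1 t=9 v=2: → [6,16),[0,10); WM=8
i=2 t=22 v=4: → [18,28); WM=21; [0,10) fires=6 [6,16) fires=6
i=3 t=30 v=1: → [30,40),[24,34); WM=29; [18,28) fires=4
i=4 t=10 v=6: DROP (t<29-1); WM=29
i=5 t=0 v=9: DROP (t<29-1); WM=29
i=6 t=40 v=7: → [36,46); WM=39; [24,34) fires=1
i=7 t=35 v=3: DROP (t<39-1); WM=39
i=8 t=35 v=9: DROP (t<39-1); WM=39
i=9 t=43 v=8: → [42,52),[36,46); WM=42; [30,40) fires=1
i=10 t=49 v=9: → [48,58),[42,52); WM=48; [36,46) fires=8

2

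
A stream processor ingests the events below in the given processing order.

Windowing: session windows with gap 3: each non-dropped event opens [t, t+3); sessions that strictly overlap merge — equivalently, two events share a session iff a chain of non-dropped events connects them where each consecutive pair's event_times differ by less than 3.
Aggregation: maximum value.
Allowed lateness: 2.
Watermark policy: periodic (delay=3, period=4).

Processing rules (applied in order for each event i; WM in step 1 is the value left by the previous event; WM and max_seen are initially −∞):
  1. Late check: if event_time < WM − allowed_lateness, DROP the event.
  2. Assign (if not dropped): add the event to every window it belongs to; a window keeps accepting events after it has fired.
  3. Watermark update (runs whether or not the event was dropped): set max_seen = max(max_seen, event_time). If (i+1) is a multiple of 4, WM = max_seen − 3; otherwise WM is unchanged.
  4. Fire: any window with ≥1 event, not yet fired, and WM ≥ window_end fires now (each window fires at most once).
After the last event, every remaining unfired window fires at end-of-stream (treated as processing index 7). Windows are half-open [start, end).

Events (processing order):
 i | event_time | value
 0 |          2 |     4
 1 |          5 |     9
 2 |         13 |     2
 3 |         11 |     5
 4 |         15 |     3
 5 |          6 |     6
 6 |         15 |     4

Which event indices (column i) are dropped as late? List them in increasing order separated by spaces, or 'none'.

5

i=0 t=2 v=4: → [2,5); WM=−∞
i=1 t=5 v=9: → [5,8); WM=−∞
i=2 t=13 v=2: → [13,16); WM=−∞
i=3 t=11 v=5: → [11,16); WM=10
i=4 t=15 v=3: → [11,18); WM=10
i=5 t=6 v=6: DROP (t<10-2); WM=10
i=6 t=15 v=4: → [11,18); WM=10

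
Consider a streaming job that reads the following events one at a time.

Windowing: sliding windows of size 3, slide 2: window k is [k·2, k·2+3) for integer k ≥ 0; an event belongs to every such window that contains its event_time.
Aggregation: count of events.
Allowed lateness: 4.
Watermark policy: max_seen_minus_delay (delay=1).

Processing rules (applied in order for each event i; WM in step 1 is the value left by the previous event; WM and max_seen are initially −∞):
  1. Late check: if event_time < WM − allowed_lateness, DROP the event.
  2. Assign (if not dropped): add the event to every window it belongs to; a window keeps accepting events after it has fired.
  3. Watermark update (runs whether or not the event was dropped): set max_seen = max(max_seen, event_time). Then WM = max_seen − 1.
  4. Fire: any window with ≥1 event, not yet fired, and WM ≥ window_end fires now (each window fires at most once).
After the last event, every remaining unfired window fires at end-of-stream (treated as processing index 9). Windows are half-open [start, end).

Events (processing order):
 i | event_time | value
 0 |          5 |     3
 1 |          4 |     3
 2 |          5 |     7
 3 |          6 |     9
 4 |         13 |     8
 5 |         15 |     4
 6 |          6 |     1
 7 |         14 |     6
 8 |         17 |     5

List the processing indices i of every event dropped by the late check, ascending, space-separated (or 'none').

6

i=0 t=5 v=3: → [4,7); WM=4
i=1 t=4 v=3: → [4,7),[2,5); WM=4
i=2 t=5 v=7: → [4,7); WM=4
i=3 t=6 v=9: → [6,9),[4,7); WM=5; [2,5) fires=1
i=4 t=13 v=8: → [12,15); WM=12; [4,7) fires=4 [6,9) fires=1
i=5 t=15 v=4: → [14,17); WM=14
i=6 t=6 v=1: DROP (t<14-4); WM=14
i=7 t=14 v=6: → [14,17),[12,15); WM=14
i=8 t=17 v=5: → [16,19); WM=16; [12,15) fires=2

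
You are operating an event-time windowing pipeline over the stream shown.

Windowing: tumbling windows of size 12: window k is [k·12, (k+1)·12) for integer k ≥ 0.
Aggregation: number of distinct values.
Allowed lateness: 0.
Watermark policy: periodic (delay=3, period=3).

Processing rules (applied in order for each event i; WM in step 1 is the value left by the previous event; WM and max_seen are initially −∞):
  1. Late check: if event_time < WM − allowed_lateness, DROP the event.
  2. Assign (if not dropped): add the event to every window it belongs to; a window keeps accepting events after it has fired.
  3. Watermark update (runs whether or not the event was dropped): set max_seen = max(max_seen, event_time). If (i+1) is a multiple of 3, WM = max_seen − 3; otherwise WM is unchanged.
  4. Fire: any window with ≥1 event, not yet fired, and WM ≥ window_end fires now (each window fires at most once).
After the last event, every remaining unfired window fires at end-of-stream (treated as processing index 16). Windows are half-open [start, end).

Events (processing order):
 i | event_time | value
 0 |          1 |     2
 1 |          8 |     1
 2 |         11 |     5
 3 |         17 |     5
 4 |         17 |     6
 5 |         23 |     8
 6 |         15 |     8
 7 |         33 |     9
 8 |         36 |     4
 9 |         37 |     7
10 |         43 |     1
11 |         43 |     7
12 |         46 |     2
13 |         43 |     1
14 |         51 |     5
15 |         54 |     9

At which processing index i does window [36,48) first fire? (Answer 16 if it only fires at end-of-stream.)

i=0 t=1 v=2: → [0,12); WM=−∞
i=1 t=8 v=1: → [0,12); WM=−∞
i=2 t=11 v=5: → [0,12); WM=8
i=3 t=17 v=5: → [12,24); WM=8
i=4 t=17 v=6: → [12,24); WM=8
i=5 t=23 v=8: → [12,24); WM=20; [0,12) fires=3
i=6 t=15 v=8: DROP (t<20-0); WM=20
i=7 t=33 v=9: → [24,36); WM=20
i=8 t=36 v=4: → [36,48); WM=33; [12,24) fires=3
i=9 t=37 v=7: → [36,48); WM=33
i=10 t=43 v=1: → [36,48); WM=33
i=11 t=43 v=7: → [36,48); WM=40; [24,36) fires=1
i=12 t=46 v=2: → [36,48); WM=40
i=13 t=43 v=1: → [36,48); WM=40
i=14 t=51 v=5: → [48,60); WM=48; [36,48) fires=4
i=15 t=54 v=9: → [48,60); WM=48

14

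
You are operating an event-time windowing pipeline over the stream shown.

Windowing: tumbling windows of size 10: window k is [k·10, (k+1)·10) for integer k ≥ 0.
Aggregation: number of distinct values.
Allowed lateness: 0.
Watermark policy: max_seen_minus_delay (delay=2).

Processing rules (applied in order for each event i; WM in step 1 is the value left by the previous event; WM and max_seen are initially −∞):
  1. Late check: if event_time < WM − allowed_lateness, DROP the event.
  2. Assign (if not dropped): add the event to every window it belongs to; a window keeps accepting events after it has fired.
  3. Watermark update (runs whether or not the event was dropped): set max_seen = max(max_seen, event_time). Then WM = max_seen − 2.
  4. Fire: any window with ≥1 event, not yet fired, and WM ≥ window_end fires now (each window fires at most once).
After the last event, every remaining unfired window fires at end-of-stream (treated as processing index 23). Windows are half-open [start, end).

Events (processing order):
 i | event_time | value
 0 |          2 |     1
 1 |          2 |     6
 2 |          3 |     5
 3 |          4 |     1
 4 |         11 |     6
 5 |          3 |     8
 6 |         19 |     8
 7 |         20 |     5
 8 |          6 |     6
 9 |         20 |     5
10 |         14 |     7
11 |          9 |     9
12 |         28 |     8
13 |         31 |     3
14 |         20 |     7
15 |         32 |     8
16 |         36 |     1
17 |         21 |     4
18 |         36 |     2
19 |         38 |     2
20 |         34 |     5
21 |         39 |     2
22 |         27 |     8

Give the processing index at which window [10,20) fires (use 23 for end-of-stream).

i=0 t=2 v=1: → [0,10); WM=0
i=1 t=2 v=6: → [0,10); WM=0
i=2 t=3 v=5: → [0,10); WM=1
i=3 t=4 v=1: → [0,10); WM=2
i=4 t=11 v=6: → [10,20); WM=9
i=5 t=3 v=8: DROP (t<9-0); WM=9
i=6 t=19 v=8: → [10,20); WM=17; [0,10) fires=3
i=7 t=20 v=5: → [20,30); WM=18
i=8 t=6 v=6: DROP (t<18-0); WM=18
i=9 t=20 v=5: → [20,30); WM=18
i=10 t=14 v=7: DROP (t<18-0); WM=18
i=11 t=9 v=9: DROP (t<18-0); WM=18
i=12 t=28 v=8: → [20,30); WM=26; [10,20) fires=2
i=13 t=31 v=3: → [30,40); WM=29
i=14 t=20 v=7: DROP (t<29-0); WM=29
i=15 t=32 v=8: → [30,40); WM=30; [20,30) fires=2
i=16 t=36 v=1: → [30,40); WM=34
i=17 t=21 v=4: DROP (t<34-0); WM=34
i=18 t=36 v=2: → [30,40); WM=34
i=19 t=38 v=2: → [30,40); WM=36
i=20 t=34 v=5: DROP (t<36-0); WM=36
i=21 t=39 v=2: → [30,40); WM=37
i=22 t=27 v=8: DROP (t<37-0); WM=37

12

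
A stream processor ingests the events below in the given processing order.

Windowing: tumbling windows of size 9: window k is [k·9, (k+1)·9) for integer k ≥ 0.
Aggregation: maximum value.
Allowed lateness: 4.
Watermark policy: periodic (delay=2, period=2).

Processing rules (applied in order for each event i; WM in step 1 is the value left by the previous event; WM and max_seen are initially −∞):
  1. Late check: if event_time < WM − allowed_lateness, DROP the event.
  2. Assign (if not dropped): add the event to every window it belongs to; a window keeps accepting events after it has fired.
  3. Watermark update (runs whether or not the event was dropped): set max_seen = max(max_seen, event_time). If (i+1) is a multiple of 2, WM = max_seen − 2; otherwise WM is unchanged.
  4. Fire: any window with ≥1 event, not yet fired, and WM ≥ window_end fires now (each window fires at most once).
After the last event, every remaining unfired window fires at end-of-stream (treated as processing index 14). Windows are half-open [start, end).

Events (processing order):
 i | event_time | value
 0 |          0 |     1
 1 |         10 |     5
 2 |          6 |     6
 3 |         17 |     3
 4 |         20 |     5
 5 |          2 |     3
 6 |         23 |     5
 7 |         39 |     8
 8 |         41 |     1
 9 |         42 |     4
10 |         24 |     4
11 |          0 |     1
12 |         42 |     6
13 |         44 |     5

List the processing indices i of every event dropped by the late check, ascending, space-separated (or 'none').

5 10 11

i=0 t=0 v=1: → [0,9); WM=−∞
i=1 t=10 v=5: → [9,18); WM=8
i=2 t=6 v=6: → [0,9); WM=8
i=3 t=17 v=3: → [9,18); WM=15; [0,9) fires=6
i=4 t=20 v=5: → [18,27); WM=15
i=5 t=2 v=3: DROP (t<15-4); WM=18; [9,18) fires=5
i=6 t=23 v=5: → [18,27); WM=18
i=7 t=39 v=8: → [36,45); WM=37; [18,27) fires=5
i=8 t=41 v=1: → [36,45); WM=37
i=9 t=42 v=4: → [36,45); WM=40
i=10 t=24 v=4: DROP (t<40-4); WM=40
i=11 t=0 v=1: DROP (t<40-4); WM=40
i=12 t=42 v=6: → [36,45); WM=40
i=13 t=44 v=5: → [36,45); WM=42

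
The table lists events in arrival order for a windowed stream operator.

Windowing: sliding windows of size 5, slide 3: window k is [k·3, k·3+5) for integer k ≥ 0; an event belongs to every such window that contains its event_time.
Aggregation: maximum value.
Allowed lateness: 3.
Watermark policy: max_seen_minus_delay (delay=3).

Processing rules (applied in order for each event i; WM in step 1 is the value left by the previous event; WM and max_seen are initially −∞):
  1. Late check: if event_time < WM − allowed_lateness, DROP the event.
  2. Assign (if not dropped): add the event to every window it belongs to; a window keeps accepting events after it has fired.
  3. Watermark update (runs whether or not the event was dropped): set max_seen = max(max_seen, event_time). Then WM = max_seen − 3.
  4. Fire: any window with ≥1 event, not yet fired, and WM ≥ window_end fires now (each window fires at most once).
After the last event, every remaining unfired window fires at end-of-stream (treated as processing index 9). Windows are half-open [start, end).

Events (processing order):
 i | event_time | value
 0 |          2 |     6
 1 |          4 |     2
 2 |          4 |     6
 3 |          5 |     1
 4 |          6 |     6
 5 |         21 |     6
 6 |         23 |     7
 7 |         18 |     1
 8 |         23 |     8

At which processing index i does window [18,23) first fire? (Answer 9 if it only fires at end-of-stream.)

i=0 t=2 v=6: → [0,5); WM=-1
i=1 t=4 v=2: → [3,8),[0,5); WM=1
i=2 t=4 v=6: → [3,8),[0,5); WM=1
i=3 t=5 v=1: → [3,8); WM=2
i=4 t=6 v=6: → [6,11),[3,8); WM=3
i=5 t=21 v=6: → [21,26),[18,23); WM=18; [0,5) fires=6 [3,8) fires=6 [6,11) fires=6
i=6 t=23 v=7: → [21,26); WM=20
i=7 t=18 v=1: → [18,23),[15,20); WM=20; [15,20) fires=1
i=8 t=23 v=8: → [21,26); WM=20

9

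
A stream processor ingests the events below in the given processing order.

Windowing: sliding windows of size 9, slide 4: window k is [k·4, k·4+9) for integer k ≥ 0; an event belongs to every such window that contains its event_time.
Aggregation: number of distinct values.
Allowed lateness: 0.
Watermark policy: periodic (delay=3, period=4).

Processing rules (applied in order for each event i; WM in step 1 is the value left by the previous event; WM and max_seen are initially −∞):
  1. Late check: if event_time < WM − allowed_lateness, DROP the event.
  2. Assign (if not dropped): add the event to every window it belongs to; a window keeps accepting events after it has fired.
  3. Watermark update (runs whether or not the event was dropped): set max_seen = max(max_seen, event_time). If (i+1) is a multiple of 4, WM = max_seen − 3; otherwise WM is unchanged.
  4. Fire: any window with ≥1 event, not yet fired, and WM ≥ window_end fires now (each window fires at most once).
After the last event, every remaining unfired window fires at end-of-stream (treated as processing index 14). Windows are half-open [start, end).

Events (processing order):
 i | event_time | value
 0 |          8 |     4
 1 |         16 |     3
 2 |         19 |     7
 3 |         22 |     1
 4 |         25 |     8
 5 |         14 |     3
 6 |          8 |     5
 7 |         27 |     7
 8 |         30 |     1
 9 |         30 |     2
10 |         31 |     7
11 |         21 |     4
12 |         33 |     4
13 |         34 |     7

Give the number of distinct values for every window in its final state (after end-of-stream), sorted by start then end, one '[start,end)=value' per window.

i=0 t=8 v=4: → [8,17),[4,13),[0,9); WM=−∞
i=1 t=16 v=3: → [16,25),[12,21),[8,17); WM=−∞
i=2 t=19 v=7: → [16,25),[12,21); WM=−∞
i=3 t=22 v=1: → [20,29),[16,25); WM=19; [0,9) fires=1 [4,13) fires=1 [8,17) fires=2
i=4 t=25 v=8: → [24,33),[20,29); WM=19
i=5 t=14 v=3: DROP (t<19-0); WM=19
i=6 t=8 v=5: DROP (t<19-0); WM=19
i=7 t=27 v=7: → [24,33),[20,29); WM=24; [12,21) fires=2
i=8 t=30 v=1: → [28,37),[24,33); WM=24
i=9 t=30 v=2: → [28,37),[24,33); WM=24
i=10 t=31 v=7: → [28,37),[24,33); WM=24
i=11 t=21 v=4: DROP (t<24-0); WM=28; [16,25) fires=3
i=12 t=33 v=4: → [32,41),[28,37); WM=28
i=13 t=34 v=7: → [32,41),[28,37); WM=28

[0,9)=1 [4,13)=1 [8,17)=2 [12,21)=2 [16,25)=3 [20,29)=3 [24,33)=4 [28,37)=4 [32,41)=2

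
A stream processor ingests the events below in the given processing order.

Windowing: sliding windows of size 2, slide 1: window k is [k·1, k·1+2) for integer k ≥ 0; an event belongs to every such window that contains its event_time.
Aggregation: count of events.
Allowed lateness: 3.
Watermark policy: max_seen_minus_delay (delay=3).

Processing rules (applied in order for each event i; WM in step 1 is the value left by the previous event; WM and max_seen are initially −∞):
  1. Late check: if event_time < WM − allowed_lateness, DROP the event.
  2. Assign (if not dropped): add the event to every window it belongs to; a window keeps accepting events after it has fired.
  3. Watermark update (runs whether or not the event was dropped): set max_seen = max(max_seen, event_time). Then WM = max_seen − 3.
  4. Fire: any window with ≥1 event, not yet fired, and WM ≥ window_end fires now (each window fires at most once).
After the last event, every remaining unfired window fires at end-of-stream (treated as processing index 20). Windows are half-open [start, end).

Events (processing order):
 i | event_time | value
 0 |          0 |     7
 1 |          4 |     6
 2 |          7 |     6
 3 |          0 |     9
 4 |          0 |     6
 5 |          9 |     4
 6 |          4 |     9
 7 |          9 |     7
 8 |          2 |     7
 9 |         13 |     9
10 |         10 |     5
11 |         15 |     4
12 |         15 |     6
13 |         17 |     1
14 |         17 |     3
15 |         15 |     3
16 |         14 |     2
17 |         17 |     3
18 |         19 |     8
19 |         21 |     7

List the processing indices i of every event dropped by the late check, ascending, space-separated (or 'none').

3 4 8

i=0 t=0 v=7: → [0,2); WM=-3
i=1 t=4 v=6: → [4,6),[3,5); WM=1
i=2 t=7 v=6: → [7,9),[6,8); WM=4; [0,2) fires=1
i=3 t=0 v=9: DROP (t<4-3); WM=4
i=4 t=0 v=6: DROP (t<4-3); WM=4
i=5 t=9 v=4: → [9,11),[8,10); WM=6; [3,5) fires=1 [4,6) fires=1
i=6 t=4 v=9: → [4,6),[3,5); WM=6
i=7 t=9 v=7: → [9,11),[8,10); WM=6
i=8 t=2 v=7: DROP (t<6-3); WM=6
i=9 t=13 v=9: → [13,15),[12,14); WM=10; [6,8) fires=1 [7,9) fires=1 [8,10) fires=2
i=10 t=10 v=5: → [10,12),[9,11); WM=10
i=11 t=15 v=4: → [15,17),[14,16); WM=12; [9,11) fires=3 [10,12) fires=1
i=12 t=15 v=6: → [15,17),[14,16); WM=12
i=13 t=17 v=1: → [17,19),[16,18); WM=14; [12,14) fires=1
i=14 t=17 v=3: → [17,19),[16,18); WM=14
i=15 t=15 v=3: → [15,17),[14,16); WM=14
i=16 t=14 v=2: → [14,16),[13,15); WM=14
i=17 t=17 v=3: → [17,19),[16,18); WM=14
i=18 t=19 v=8: → [19,21),[18,20); WM=16; [13,15) fires=2 [14,16) fires=4
i=19 t=21 v=7: → [21,23),[20,22); WM=18; [15,17) fires=3 [16,18) fires=3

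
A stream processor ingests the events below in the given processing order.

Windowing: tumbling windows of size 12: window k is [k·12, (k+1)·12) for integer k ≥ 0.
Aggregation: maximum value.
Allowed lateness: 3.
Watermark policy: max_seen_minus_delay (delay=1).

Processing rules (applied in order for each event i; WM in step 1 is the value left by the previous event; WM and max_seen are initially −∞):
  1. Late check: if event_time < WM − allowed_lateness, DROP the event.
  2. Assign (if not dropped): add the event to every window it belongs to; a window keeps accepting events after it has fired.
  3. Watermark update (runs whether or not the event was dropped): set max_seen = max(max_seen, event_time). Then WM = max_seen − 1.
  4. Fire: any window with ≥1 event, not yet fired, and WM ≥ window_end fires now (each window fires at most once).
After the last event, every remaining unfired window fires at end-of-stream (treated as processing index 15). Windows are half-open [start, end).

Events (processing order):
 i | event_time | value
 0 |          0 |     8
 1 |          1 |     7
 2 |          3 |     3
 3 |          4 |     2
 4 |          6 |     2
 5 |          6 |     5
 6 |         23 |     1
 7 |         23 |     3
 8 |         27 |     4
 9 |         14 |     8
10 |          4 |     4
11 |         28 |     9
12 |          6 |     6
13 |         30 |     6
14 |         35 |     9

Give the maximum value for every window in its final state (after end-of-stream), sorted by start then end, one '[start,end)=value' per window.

i=0 t=0 v=8: → [0,12); WM=-1
i=1 t=1 v=7: → [0,12); WM=0
i=2 t=3 v=3: → [0,12); WM=2
i=3 t=4 v=2: → [0,12); WM=3
i=4 t=6 v=2: → [0,12); WM=5
i=5 t=6 v=5: → [0,12); WM=5
i=6 t=23 v=1: → [12,24); WM=22; [0,12) fires=8
i=7 t=23 v=3: → [12,24); WM=22
i=8 t=27 v=4: → [24,36); WM=26; [12,24) fires=3
i=9 t=14 v=8: DROP (t<26-3); WM=26
i=10 t=4 v=4: DROP (t<26-3); WM=26
i=11 t=28 v=9: → [24,36); WM=27
i=12 t=6 v=6: DROP (t<27-3); WM=27
i=13 t=30 v=6: → [24,36); WM=29
i=14 t=35 v=9: → [24,36); WM=34

[0,12)=8 [12,24)=3 [24,36)=9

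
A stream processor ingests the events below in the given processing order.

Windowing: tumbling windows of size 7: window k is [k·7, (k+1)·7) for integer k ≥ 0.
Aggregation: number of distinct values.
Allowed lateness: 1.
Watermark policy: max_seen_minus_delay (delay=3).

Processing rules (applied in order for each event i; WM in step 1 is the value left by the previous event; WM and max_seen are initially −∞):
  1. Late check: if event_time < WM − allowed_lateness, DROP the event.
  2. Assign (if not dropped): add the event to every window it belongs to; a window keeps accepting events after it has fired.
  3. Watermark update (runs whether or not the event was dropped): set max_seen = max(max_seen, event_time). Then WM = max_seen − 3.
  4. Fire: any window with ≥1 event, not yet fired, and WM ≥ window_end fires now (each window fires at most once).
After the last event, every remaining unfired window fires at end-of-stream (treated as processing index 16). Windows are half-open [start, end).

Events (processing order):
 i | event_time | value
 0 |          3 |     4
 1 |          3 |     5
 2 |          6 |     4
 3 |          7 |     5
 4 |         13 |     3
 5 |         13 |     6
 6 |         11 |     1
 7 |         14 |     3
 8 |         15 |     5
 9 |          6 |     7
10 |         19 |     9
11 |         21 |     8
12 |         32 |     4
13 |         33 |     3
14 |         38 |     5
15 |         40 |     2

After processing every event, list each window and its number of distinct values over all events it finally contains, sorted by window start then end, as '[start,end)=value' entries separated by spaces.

i=0 t=3 v=4: → [0,7); WM=0
i=1 t=3 v=5: → [0,7); WM=0
i=2 t=6 v=4: → [0,7); WM=3
i=3 t=7 v=5: → [7,14); WM=4
i=4 t=13 v=3: → [7,14); WM=10; [0,7) fires=2
i=5 t=13 v=6: → [7,14); WM=10
i=6 t=11 v=1: → [7,14); WM=10
i=7 t=14 v=3: → [14,21); WM=11
i=8 t=15 v=5: → [14,21); WM=12
i=9 t=6 v=7: DROP (t<12-1); WM=12
i=10 t=19 v=9: → [14,21); WM=16; [7,14) fires=4
i=11 t=21 v=8: → [21,28); WM=18
i=12 t=32 v=4: → [28,35); WM=29; [14,21) fires=3 [21,28) fires=1
i=13 t=33 v=3: → [28,35); WM=30
i=14 t=38 v=5: → [35,42); WM=35; [28,35) fires=2
i=15 t=40 v=2: → [35,42); WM=37

[0,7)=2 [7,14)=4 [14,21)=3 [21,28)=1 [28,35)=2 [35,42)=2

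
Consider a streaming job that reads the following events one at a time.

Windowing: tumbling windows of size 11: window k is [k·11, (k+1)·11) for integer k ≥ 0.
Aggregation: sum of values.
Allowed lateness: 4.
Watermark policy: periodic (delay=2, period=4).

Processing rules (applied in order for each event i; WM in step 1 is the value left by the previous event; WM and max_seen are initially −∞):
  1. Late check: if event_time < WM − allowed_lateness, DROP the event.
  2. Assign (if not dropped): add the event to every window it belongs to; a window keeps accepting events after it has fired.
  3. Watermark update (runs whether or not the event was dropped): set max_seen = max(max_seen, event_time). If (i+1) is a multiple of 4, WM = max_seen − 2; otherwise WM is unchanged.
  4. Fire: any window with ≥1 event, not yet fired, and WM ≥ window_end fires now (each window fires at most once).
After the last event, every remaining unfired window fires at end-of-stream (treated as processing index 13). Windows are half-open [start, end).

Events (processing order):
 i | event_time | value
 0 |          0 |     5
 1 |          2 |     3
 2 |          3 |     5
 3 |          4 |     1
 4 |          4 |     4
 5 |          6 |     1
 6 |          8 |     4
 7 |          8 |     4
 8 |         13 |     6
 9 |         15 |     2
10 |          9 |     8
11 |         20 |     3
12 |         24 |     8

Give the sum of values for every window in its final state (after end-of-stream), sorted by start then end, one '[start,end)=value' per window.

[0,11)=35 [11,22)=11 [22,33)=8

i=0 t=0 v=5: → [0,11); WM=−∞
i=1 t=2 v=3: → [0,11); WM=−∞
i=2 t=3 v=5: → [0,11); WM=−∞
i=3 t=4 v=1: → [0,11); WM=2
i=4 t=4 v=4: → [0,11); WM=2
i=5 t=6 v=1: → [0,11); WM=2
i=6 t=8 v=4: → [0,11); WM=2
i=7 t=8 v=4: → [0,11); WM=6
i=8 t=13 v=6: → [11,22); WM=6
i=9 t=15 v=2: → [11,22); WM=6
i=10 t=9 v=8: → [0,11); WM=6
i=11 t=20 v=3: → [11,22); WM=18; [0,11) fires=35
i=12 t=24 v=8: → [22,33); WM=18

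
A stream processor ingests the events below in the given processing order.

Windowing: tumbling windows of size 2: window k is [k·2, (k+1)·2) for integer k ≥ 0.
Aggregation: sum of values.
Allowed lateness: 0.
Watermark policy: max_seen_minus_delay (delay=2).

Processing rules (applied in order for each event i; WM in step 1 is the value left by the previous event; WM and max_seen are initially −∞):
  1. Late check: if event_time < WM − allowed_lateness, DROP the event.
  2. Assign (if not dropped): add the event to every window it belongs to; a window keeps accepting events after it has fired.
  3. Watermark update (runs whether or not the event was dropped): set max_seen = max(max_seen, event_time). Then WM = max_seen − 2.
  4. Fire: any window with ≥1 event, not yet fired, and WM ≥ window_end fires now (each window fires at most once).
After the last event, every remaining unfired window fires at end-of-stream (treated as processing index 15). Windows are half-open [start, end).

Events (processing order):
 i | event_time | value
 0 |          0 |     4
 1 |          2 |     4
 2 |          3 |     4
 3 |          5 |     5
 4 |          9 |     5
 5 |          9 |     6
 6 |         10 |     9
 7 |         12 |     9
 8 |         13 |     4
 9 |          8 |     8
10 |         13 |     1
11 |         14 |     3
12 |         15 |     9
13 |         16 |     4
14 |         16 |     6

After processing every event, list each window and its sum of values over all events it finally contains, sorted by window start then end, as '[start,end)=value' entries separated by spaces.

i=0 t=0 v=4: → [0,2); WM=-2
i=1 t=2 v=4: → [2,4); WM=0
i=2 t=3 v=4: → [2,4); WM=1
i=3 t=5 v=5: → [4,6); WM=3; [0,2) fires=4
i=4 t=9 v=5: → [8,10); WM=7; [2,4) fires=8 [4,6) fires=5
i=5 t=9 v=6: → [8,10); WM=7
i=6 t=10 v=9: → [10,12); WM=8
i=7 t=12 v=9: → [12,14); WM=10; [8,10) fires=11
i=8 t=13 v=4: → [12,14); WM=11
i=9 t=8 v=8: DROP (t<11-0); WM=11
i=10 t=13 v=1: → [12,14); WM=11
i=11 t=14 v=3: → [14,16); WM=12; [10,12) fires=9
i=12 t=15 v=9: → [14,16); WM=13
i=13 t=16 v=4: → [16,18); WM=14; [12,14) fires=14
i=14 t=16 v=6: → [16,18); WM=14

[0,2)=4 [2,4)=8 [4,6)=5 [8,10)=11 [10,12)=9 [12,14)=14 [14,16)=12 [16,18)=10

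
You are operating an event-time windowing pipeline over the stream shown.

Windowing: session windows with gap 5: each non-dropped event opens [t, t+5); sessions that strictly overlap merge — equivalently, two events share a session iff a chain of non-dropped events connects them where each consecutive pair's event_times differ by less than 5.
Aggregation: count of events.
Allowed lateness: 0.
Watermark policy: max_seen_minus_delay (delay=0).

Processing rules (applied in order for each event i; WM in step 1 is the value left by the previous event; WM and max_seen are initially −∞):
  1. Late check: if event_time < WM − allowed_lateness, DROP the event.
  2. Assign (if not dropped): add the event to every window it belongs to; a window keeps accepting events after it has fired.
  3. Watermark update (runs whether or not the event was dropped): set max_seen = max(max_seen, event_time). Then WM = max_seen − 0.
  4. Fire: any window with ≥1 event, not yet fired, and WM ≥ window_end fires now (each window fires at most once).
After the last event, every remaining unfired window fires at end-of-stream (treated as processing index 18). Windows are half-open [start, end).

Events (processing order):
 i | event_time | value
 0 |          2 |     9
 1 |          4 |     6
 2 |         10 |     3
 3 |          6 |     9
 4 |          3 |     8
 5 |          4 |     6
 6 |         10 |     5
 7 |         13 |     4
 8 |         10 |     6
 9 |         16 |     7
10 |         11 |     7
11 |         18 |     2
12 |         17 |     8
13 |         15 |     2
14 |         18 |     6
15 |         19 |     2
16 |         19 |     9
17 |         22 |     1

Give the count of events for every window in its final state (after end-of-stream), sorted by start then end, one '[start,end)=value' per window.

i=0 t=2 v=9: → [2,7); WM=2
i=1 t=4 v=6: → [2,9); WM=4
i=2 t=10 v=3: → [10,15); WM=10
i=3 t=6 v=9: DROP (t<10-0); WM=10
i=4 t=3 v=8: DROP (t<10-0); WM=10
i=5 t=4 v=6: DROP (t<10-0); WM=10
i=6 t=10 v=5: → [10,15); WM=10
i=7 t=13 v=4: → [10,18); WM=13
i=8 t=10 v=6: DROP (t<13-0); WM=13
i=9 t=16 v=7: → [10,21); WM=16
i=10 t=11 v=7: DROP (t<16-0); WM=16
i=11 t=18 v=2: → [10,23); WM=18
i=12 t=17 v=8: DROP (t<18-0); WM=18
i=13 t=15 v=2: DROP (t<18-0); WM=18
i=14 t=18 v=6: → [10,23); WM=18
i=15 t=19 v=2: → [10,24); WM=19
i=16 t=19 v=9: → [10,24); WM=19
i=17 t=22 v=1: → [10,27); WM=22

[2,9)=2 [10,27)=9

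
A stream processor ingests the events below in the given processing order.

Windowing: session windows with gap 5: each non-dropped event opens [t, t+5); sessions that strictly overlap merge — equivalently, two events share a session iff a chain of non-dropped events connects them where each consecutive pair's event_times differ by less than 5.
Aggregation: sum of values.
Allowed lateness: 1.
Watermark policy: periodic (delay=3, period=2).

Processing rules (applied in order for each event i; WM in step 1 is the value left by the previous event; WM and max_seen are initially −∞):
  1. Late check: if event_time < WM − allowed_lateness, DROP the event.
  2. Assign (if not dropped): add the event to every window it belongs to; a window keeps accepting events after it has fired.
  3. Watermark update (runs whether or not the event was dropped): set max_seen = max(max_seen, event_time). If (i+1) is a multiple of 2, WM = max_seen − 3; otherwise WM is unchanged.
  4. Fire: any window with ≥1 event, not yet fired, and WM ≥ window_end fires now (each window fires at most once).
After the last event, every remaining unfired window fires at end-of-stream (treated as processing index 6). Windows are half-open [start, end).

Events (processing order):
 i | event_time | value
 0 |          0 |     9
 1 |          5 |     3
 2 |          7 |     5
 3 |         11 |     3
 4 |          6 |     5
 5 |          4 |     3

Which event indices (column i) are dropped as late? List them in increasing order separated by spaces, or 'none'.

4 5

i=0 t=0 v=9: → [0,5); WM=−∞
i=1 t=5 v=3: → [5,10); WM=2
i=2 t=7 v=5: → [5,12); WM=2
i=3 t=11 v=3: → [5,16); WM=8
i=4 t=6 v=5: DROP (t<8-1); WM=8
i=5 t=4 v=3: DROP (t<8-1); WM=8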